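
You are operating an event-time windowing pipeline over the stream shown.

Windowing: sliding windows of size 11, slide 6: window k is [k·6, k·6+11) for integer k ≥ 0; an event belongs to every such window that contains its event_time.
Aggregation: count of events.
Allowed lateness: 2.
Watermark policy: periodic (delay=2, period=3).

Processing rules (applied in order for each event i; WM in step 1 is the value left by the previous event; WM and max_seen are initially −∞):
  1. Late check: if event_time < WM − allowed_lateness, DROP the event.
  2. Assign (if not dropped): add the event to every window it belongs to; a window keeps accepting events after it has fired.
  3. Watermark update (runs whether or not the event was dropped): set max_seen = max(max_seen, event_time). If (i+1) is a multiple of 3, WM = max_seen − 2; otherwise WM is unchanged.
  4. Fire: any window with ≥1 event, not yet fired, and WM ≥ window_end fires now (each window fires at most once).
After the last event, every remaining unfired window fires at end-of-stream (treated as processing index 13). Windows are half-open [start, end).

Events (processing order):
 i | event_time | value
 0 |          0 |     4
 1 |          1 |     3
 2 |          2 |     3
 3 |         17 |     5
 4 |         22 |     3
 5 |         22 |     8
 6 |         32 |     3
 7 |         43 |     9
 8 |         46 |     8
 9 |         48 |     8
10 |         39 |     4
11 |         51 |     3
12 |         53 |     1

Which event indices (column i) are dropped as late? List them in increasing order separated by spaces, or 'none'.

10

i=0 t=0 v=4: → [0,11); WM=−∞
i=1 t=1 v=3: → [0,11); WM=−∞
i=2 t=2 v=3: → [0,11); WM=0
i=3 t=17 v=5: → [12,23); WM=0
i=4 t=22 v=3: → [18,29),[12,23); WM=0
i=5 t=22 v=8: → [18,29),[12,23); WM=20; [0,11) fires=3
i=6 t=32 v=3: → [30,41),[24,35); WM=20
i=7 t=43 v=9: → [42,53),[36,47); WM=20
i=8 t=46 v=8: → [42,53),[36,47); WM=44; [12,23) fires=3 [18,29) fires=2 [24,35) fires=1 [30,41) fires=1
i=9 t=48 v=8: → [48,59),[42,53); WM=44
i=10 t=39 v=4: DROP (t<44-2); WM=44
i=11 t=51 v=3: → [48,59),[42,53); WM=49; [36,47) fires=2
i=12 t=53 v=1: → [48,59); WM=49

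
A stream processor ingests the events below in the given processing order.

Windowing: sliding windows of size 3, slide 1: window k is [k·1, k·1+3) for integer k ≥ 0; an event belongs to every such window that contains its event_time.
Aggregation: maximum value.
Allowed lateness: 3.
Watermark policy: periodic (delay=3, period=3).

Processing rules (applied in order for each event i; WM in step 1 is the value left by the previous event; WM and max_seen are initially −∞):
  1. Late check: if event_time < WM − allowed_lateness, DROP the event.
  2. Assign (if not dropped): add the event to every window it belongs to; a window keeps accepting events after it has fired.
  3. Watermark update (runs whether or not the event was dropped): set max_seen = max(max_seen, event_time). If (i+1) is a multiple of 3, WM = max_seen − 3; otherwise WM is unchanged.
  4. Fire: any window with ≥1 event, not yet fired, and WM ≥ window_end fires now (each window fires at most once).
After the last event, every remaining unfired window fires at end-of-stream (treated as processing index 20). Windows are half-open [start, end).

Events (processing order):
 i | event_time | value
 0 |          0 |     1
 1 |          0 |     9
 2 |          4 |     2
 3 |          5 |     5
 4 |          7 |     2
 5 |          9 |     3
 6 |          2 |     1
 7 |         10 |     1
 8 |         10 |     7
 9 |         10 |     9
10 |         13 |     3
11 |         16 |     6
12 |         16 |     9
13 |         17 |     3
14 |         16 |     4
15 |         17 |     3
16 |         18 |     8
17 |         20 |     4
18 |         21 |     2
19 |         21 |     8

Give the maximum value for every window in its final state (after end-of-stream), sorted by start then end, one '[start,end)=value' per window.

i=0 t=0 v=1: → [0,3); WM=−∞
i=1 t=0 v=9: → [0,3); WM=−∞
i=2 t=4 v=2: → [4,7),[3,6),[2,5); WM=1
i=3 t=5 v=5: → [5,8),[4,7),[3,6); WM=1
i=4 t=7 v=2: → [7,10),[6,9),[5,8); WM=1
i=5 t=9 v=3: → [9,12),[8,11),[7,10); WM=6; [0,3) fires=9 [2,5) fires=2 [3,6) fires=5
i=6 t=2 v=1: DROP (t<6-3); WM=6
i=7 t=10 v=1: → [10,13),[9,12),[8,11); WM=6
i=8 t=10 v=7: → [10,13),[9,12),[8,11); WM=7; [4,7) fires=5
i=9 t=10 v=9: → [10,13),[9,12),[8,11); WM=7
i=10 t=13 v=3: → [13,16),[12,15),[11,14); WM=7
i=11 t=16 v=6: → [16,19),[15,18),[14,17); WM=13; [5,8) fires=5 [6,9) fires=2 [7,10) fires=3 [8,11) fires=9 [9,12) fires=9 [10,13) fires=9
i=12 t=16 v=9: → [16,19),[15,18),[14,17); WM=13
i=13 t=17 v=3: → [17,20),[16,19),[15,18); WM=13
i=14 t=16 v=4: → [16,19),[15,18),[14,17); WM=14; [11,14) fires=3
i=15 t=17 v=3: → [17,20),[16,19),[15,18); WM=14
i=16 t=18 v=8: → [18,21),[17,20),[16,19); WM=14
i=17 t=20 v=4: → [20,23),[19,22),[18,21); WM=17; [12,15) fires=3 [13,16) fires=3 [14,17) fires=9
i=18 t=21 v=2: → [21,24),[20,23),[19,22); WM=17
i=19 t=21 v=8: → [21,24),[20,23),[19,22); WM=17

[0,3)=9 [2,5)=2 [3,6)=5 [4,7)=5 [5,8)=5 [6,9)=2 [7,10)=3 [8,11)=9 [9,12)=9 [10,13)=9 [11,14)=3 [12,15)=3 [13,16)=3 [14,17)=9 [15,18)=9 [16,19)=9 [17,20)=8 [18,21)=8 [19,22)=8 [20,23)=8 [21,24)=8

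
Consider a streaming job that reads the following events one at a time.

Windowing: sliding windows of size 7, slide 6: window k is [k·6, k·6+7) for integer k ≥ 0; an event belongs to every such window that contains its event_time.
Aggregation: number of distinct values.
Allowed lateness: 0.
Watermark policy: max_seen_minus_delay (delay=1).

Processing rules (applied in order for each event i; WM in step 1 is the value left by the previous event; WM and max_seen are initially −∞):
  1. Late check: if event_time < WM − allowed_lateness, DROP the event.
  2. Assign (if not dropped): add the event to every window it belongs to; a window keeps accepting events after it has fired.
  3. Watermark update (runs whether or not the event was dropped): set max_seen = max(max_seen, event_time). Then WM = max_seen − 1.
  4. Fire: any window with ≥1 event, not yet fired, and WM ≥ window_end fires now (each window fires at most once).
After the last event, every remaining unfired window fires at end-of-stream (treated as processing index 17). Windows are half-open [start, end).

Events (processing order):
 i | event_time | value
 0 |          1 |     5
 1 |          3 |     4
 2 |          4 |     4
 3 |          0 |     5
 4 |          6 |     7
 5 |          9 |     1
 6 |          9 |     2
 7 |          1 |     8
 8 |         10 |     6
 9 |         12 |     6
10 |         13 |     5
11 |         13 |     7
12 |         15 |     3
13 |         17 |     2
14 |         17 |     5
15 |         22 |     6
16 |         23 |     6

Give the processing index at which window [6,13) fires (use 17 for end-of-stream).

12

i=0 t=1 v=5: → [0,7); WM=0
i=1 t=3 v=4: → [0,7); WM=2
i=2 t=4 v=4: → [0,7); WM=3
i=3 t=0 v=5: DROP (t<3-0); WM=3
i=4 t=6 v=7: → [6,13),[0,7); WM=5
i=5 t=9 v=1: → [6,13); WM=8; [0,7) fires=3
i=6 t=9 v=2: → [6,13); WM=8
i=7 t=1 v=8: DROP (t<8-0); WM=8
i=8 t=10 v=6: → [6,13); WM=9
i=9 t=12 v=6: → [12,19),[6,13); WM=11
i=10 t=13 v=5: → [12,19); WM=12
i=11 t=13 v=7: → [12,19); WM=12
i=12 t=15 v=3: → [12,19); WM=14; [6,13) fires=4
i=13 t=17 v=2: → [12,19); WM=16
i=14 t=17 v=5: → [12,19); WM=16
i=15 t=22 v=6: → [18,25); WM=21; [12,19) fires=5
i=16 t=23 v=6: → [18,25); WM=22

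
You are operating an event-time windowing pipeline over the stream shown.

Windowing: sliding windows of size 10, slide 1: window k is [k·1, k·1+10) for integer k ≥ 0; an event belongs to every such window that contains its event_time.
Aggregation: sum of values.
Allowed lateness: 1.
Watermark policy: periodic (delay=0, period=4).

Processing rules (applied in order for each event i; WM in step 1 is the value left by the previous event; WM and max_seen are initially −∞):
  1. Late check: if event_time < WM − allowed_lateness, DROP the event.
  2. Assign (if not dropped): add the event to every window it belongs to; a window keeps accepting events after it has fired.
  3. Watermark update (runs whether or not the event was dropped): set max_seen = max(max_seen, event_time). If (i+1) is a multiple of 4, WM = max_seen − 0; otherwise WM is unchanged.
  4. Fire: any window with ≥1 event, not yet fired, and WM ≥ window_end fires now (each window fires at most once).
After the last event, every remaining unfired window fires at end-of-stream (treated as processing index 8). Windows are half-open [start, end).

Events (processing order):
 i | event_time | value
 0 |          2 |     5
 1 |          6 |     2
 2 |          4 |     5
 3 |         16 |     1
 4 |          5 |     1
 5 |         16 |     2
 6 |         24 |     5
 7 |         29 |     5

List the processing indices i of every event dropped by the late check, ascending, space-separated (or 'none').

4

i=0 t=2 v=5: → [2,12),[1,11),[0,10); WM=−∞
i=1 t=6 v=2: → [6,16),[5,15),[4,14),[3,13),[2,12),[1,11),[0,10); WM=−∞
i=2 t=4 v=5: → [4,14),[3,13),[2,12),[1,11),[0,10); WM=−∞
i=3 t=16 v=1: → [16,26),[15,25),[14,24),[13,23),[12,22),[11,21),[10,20),[9,19),[8,18),[7,17); WM=16; [0,10) fires=12 [1,11) fires=12 [2,12) fires=12 [3,13) fires=7 [4,14) fires=7 [5,15) fires=2 [6,16) fires=2
i=4 t=5 v=1: DROP (t<16-1); WM=16
i=5 t=16 v=2: → [16,26),[15,25),[14,24),[13,23),[12,22),[11,21),[10,20),[9,19),[8,18),[7,17); WM=16
i=6 t=24 v=5: → [24,34),[23,33),[22,32),[21,31),[20,30),[19,29),[18,28),[17,27),[16,26),[15,25); WM=16
i=7 t=29 v=5: → [29,39),[28,38),[27,37),[26,36),[25,35),[24,34),[23,33),[22,32),[21,31),[20,30); WM=29; [7,17) fires=3 [8,18) fires=3 [9,19) fires=3 [10,20) fires=3 [11,21) fires=3 [12,22) fires=3 [13,23) fires=3 [14,24) fires=3 [15,25) fires=8 [16,26) fires=8 [17,27) fires=5 [18,28) fires=5 [19,29) fires=5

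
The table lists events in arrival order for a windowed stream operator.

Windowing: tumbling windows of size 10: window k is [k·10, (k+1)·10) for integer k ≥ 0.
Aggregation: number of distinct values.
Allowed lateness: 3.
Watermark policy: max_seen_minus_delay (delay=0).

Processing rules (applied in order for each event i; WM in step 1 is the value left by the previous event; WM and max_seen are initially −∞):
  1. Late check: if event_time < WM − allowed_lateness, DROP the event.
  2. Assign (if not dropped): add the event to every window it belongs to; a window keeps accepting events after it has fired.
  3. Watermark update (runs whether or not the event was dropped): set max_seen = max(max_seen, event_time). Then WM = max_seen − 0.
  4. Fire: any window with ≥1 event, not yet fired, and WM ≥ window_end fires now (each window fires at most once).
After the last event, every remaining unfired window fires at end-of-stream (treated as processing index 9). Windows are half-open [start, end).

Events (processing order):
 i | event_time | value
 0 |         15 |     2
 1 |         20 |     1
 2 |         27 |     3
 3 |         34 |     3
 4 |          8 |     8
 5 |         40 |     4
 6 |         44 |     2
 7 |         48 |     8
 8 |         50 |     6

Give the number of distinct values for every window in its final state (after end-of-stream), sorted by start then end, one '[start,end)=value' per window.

i=0 t=15 v=2: → [10,20); WM=15
i=1 t=20 v=1: → [20,30); WM=20; [10,20) fires=1
i=2 t=27 v=3: → [20,30); WM=27
i=3 t=34 v=3: → [30,40); WM=34; [20,30) fires=2
i=4 t=8 v=8: DROP (t<34-3); WM=34
i=5 t=40 v=4: → [40,50); WM=40; [30,40) fires=1
i=6 t=44 v=2: → [40,50); WM=44
i=7 t=48 v=8: → [40,50); WM=48
i=8 t=50 v=6: → [50,60); WM=50; [40,50) fires=3

[10,20)=1 [20,30)=2 [30,40)=1 [40,50)=3 [50,60)=1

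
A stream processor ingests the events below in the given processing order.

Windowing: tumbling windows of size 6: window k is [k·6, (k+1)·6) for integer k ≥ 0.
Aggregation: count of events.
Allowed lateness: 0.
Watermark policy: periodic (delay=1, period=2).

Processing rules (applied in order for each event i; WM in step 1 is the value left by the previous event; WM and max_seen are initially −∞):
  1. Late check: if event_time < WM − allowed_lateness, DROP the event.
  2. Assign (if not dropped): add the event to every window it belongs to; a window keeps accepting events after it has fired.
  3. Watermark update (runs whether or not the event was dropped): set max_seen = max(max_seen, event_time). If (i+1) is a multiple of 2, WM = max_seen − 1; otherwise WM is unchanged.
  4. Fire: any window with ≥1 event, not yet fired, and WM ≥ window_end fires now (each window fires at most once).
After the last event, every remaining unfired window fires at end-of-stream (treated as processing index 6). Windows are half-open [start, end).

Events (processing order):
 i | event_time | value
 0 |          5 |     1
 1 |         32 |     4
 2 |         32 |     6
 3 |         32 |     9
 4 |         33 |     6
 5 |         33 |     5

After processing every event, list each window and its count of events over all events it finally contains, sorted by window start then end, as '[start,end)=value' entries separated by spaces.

i=0 t=5 v=1: → [0,6); WM=−∞
i=1 t=32 v=4: → [30,36); WM=31; [0,6) fires=1
i=2 t=32 v=6: → [30,36); WM=31
i=3 t=32 v=9: → [30,36); WM=31
i=4 t=33 v=6: → [30,36); WM=31
i=5 t=33 v=5: → [30,36); WM=32

[0,6)=1 [30,36)=5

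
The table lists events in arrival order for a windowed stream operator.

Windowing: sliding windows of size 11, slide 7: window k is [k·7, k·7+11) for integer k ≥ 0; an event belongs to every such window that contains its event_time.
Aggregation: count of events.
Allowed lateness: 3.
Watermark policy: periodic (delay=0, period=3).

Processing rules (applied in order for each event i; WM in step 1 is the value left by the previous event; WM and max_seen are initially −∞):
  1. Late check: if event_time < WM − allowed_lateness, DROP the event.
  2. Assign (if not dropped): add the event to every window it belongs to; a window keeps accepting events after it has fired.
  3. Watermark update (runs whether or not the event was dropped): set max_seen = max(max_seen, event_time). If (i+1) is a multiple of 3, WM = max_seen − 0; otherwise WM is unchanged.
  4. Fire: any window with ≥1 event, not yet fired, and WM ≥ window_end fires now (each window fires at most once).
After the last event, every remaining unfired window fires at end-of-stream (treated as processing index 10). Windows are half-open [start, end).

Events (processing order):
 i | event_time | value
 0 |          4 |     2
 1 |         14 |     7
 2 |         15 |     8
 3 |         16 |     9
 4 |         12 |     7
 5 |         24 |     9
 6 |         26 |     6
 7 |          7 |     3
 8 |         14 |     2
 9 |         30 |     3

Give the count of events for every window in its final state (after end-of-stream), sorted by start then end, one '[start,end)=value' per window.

i=0 t=4 v=2: → [0,11); WM=−∞
i=1 t=14 v=7: → [14,25),[7,18); WM=−∞
i=2 t=15 v=8: → [14,25),[7,18); WM=15; [0,11) fires=1
i=3 t=16 v=9: → [14,25),[7,18); WM=15
i=4 t=12 v=7: → [7,18); WM=15
i=5 t=24 v=9: → [21,32),[14,25); WM=24; [7,18) fires=4
i=6 t=26 v=6: → [21,32); WM=24
i=7 t=7 v=3: DROP (t<24-3); WM=24
i=8 t=14 v=2: DROP (t<24-3); WM=26; [14,25) fires=4
i=9 t=30 v=3: → [28,39),[21,32); WM=26

[0,11)=1 [7,18)=4 [14,25)=4 [21,32)=3 [28,39)=1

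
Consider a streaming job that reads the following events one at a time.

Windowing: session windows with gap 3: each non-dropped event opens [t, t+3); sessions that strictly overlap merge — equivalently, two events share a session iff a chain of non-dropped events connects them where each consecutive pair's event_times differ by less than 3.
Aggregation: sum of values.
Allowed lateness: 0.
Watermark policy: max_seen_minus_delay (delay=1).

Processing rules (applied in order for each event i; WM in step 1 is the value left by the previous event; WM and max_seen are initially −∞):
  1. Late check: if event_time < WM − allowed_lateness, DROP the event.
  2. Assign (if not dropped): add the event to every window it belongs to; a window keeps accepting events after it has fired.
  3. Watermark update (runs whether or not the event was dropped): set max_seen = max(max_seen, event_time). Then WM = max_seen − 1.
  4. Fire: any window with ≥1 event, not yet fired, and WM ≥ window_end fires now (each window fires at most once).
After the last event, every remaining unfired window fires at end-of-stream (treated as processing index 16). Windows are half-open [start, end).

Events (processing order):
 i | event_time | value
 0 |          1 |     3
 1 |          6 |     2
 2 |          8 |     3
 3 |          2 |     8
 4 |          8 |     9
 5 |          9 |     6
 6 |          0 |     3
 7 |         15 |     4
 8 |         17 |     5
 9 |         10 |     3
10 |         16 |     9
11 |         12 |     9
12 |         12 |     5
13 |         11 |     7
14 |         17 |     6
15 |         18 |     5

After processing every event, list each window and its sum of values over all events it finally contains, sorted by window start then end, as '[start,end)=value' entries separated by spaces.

[1,4)=3 [6,12)=20 [15,21)=29

i=0 t=1 v=3: → [1,4); WM=0
i=1 t=6 v=2: → [6,9); WM=5
i=2 t=8 v=3: → [6,11); WM=7
i=3 t=2 v=8: DROP (t<7-0); WM=7
i=4 t=8 v=9: → [6,11); WM=7
i=5 t=9 v=6: → [6,12); WM=8
i=6 t=0 v=3: DROP (t<8-0); WM=8
i=7 t=15 v=4: → [15,18); WM=14
i=8 t=17 v=5: → [15,20); WM=16
i=9 t=10 v=3: DROP (t<16-0); WM=16
i=10 t=16 v=9: → [15,20); WM=16
i=11 t=12 v=9: DROP (t<16-0); WM=16
i=12 t=12 v=5: DROP (t<16-0); WM=16
i=13 t=11 v=7: DROP (t<16-0); WM=16
i=14 t=17 v=6: → [15,20); WM=16
i=15 t=18 v=5: → [15,21); WM=17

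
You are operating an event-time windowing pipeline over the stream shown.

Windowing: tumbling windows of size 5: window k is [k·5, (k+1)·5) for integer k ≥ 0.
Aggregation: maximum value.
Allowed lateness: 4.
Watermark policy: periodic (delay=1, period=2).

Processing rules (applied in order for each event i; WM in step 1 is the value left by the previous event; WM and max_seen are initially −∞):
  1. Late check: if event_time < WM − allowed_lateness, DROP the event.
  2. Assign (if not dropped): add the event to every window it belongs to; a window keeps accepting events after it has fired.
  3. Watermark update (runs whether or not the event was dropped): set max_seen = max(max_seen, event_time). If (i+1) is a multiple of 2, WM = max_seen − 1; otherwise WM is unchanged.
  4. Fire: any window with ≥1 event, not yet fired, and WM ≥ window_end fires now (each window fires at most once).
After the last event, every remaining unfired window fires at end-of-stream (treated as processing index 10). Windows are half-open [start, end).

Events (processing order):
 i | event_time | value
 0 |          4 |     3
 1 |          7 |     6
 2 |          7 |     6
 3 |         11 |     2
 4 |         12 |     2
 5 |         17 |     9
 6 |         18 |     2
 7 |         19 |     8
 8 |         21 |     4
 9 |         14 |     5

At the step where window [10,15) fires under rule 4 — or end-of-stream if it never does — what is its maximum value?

i=0 t=4 v=3: → [0,5); WM=−∞
i=1 t=7 v=6: → [5,10); WM=6; [0,5) fires=3
i=2 t=7 v=6: → [5,10); WM=6
i=3 t=11 v=2: → [10,15); WM=10; [5,10) fires=6
i=4 t=12 v=2: → [10,15); WM=10
i=5 t=17 v=9: → [15,20); WM=16; [10,15) fires=2
i=6 t=18 v=2: → [15,20); WM=16
i=7 t=19 v=8: → [15,20); WM=18
i=8 t=21 v=4: → [20,25); WM=18
i=9 t=14 v=5: → [10,15); WM=20; [15,20) fires=9

2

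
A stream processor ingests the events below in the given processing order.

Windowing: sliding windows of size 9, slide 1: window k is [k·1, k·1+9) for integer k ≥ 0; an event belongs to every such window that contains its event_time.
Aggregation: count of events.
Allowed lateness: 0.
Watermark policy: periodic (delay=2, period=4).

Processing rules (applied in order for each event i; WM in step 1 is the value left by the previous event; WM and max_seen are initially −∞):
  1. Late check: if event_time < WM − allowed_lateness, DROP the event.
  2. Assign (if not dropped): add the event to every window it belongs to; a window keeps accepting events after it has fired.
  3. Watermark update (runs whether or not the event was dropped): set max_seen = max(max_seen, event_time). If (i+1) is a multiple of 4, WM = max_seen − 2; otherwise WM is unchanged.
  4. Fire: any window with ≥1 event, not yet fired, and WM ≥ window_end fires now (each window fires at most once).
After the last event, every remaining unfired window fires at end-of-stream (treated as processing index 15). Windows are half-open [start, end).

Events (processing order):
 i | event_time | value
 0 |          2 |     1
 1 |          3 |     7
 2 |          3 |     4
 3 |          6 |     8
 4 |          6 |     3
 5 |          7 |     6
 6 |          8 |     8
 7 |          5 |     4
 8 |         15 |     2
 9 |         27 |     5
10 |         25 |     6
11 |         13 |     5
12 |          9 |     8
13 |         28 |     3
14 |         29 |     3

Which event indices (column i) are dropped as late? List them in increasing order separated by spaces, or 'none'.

i=0 t=2 v=1: → [2,11),[1,10),[0,9); WM=−∞
i=1 t=3 v=7: → [3,12),[2,11),[1,10),[0,9); WM=−∞
i=2 t=3 v=4: → [3,12),[2,11),[1,10),[0,9); WM=−∞
i=3 t=6 v=8: → [6,15),[5,14),[4,13),[3,12),[2,11),[1,10),[0,9); WM=4
i=4 t=6 v=3: → [6,15),[5,14),[4,13),[3,12),[2,11),[1,10),[0,9); WM=4
i=5 t=7 v=6: → [7,16),[6,15),[5,14),[4,13),[3,12),[2,11),[1,10),[0,9); WM=4
i=6 t=8 v=8: → [8,17),[7,16),[6,15),[5,14),[4,13),[3,12),[2,11),[1,10),[0,9); WM=4
i=7 t=5 v=4: → [5,14),[4,13),[3,12),[2,11),[1,10),[0,9); WM=6
i=8 t=15 v=2: → [15,24),[14,23),[13,22),[12,21),[11,20),[10,19),[9,18),[8,17),[7,16); WM=6
i=9 t=27 v=5: → [27,36),[26,35),[25,34),[24,33),[23,32),[22,31),[21,30),[20,29),[19,28); WM=6
i=10 t=25 v=6: → [25,34),[24,33),[23,32),[22,31),[21,30),[20,29),[19,28),[18,27),[17,26); WM=6
i=11 t=13 v=5: → [13,22),[12,21),[11,20),[10,19),[9,18),[8,17),[7,16),[6,15),[5,14); WM=25; [0,9) fires=8 [1,10) fires=8 [2,11) fires=8 [3,12) fires=7 [4,13) fires=5 [5,14) fires=6 [6,15) fires=5 [7,16) fires=4 [8,17) fires=3 [9,18) fires=2 [10,19) fires=2 [11,20) fires=2 [12,21) fires=2 [13,22) fires=2 [14,23) fires=1 [15,24) fires=1
i=12 t=9 v=8: DROP (t<25-0); WM=25
i=13 t=28 v=3: → [28,37),[27,36),[26,35),[25,34),[24,33),[23,32),[22,31),[21,30),[20,29); WM=25
i=14 t=29 v=3: → [29,38),[28,37),[27,36),[26,35),[25,34),[24,33),[23,32),[22,31),[21,30); WM=25

12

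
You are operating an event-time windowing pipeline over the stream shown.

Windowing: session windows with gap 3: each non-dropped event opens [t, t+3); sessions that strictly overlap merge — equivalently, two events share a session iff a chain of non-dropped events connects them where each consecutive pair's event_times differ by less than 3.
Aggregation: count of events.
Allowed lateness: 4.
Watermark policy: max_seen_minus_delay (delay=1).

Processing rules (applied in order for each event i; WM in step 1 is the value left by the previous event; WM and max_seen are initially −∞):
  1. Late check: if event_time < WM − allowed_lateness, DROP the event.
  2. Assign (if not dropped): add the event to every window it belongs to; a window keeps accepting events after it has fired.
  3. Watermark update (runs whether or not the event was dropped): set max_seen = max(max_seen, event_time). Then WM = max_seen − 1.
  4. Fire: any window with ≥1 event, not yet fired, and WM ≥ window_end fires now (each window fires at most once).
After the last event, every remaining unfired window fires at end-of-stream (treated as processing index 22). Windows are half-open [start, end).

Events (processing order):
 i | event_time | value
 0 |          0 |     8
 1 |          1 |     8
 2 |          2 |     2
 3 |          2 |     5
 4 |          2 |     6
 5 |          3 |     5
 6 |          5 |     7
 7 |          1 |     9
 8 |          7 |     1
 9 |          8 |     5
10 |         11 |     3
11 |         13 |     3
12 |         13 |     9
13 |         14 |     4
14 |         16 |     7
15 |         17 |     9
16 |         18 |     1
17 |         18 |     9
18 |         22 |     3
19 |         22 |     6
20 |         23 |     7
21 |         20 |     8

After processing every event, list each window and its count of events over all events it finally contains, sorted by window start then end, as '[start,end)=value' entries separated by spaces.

[0,11)=10 [11,26)=12

i=0 t=0 v=8: → [0,3); WM=-1
i=1 t=1 v=8: → [0,4); WM=0
i=2 t=2 v=2: → [0,5); WM=1
i=3 t=2 v=5: → [0,5); WM=1
i=4 t=2 v=6: → [0,5); WM=1
i=5 t=3 v=5: → [0,6); WM=2
i=6 t=5 v=7: → [0,8); WM=4
i=7 t=1 v=9: → [0,8); WM=4
i=8 t=7 v=1: → [0,10); WM=6
i=9 t=8 v=5: → [0,11); WM=7
i=10 t=11 v=3: → [11,14); WM=10
i=11 t=13 v=3: → [11,16); WM=12
i=12 t=13 v=9: → [11,16); WM=12
i=13 t=14 v=4: → [11,17); WM=13
i=14 t=16 v=7: → [11,19); WM=15
i=15 t=17 v=9: → [11,20); WM=16
i=16 t=18 v=1: → [11,21); WM=17
i=17 t=18 v=9: → [11,21); WM=17
i=18 t=22 v=3: → [22,25); WM=21
i=19 t=22 v=6: → [22,25); WM=21
i=20 t=23 v=7: → [22,26); WM=22
i=21 t=20 v=8: → [11,26); WM=22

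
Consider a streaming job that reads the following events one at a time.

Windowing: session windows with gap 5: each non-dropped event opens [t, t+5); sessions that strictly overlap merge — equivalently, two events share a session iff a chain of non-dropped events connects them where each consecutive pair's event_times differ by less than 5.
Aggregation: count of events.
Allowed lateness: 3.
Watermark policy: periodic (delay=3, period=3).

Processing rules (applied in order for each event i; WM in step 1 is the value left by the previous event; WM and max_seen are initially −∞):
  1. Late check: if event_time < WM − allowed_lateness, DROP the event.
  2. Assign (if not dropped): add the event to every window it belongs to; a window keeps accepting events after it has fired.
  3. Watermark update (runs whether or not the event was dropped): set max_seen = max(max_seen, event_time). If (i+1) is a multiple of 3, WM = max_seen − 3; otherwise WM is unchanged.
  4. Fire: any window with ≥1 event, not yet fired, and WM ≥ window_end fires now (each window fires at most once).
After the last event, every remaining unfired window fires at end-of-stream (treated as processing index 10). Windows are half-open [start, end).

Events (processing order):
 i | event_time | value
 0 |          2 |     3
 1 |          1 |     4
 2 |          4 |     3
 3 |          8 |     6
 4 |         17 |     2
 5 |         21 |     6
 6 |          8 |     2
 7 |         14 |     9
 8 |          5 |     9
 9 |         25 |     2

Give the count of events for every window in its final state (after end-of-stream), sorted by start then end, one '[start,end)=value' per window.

[1,13)=4 [17,30)=3

i=0 t=2 v=3: → [2,7); WM=−∞
i=1 t=1 v=4: → [1,7); WM=−∞
i=2 t=4 v=3: → [1,9); WM=1
i=3 t=8 v=6: → [1,13); WM=1
i=4 t=17 v=2: → [17,22); WM=1
i=5 t=21 v=6: → [17,26); WM=18
i=6 t=8 v=2: DROP (t<18-3); WM=18
i=7 t=14 v=9: DROP (t<18-3); WM=18
i=8 t=5 v=9: DROP (t<18-3); WM=18
i=9 t=25 v=2: → [17,30); WM=18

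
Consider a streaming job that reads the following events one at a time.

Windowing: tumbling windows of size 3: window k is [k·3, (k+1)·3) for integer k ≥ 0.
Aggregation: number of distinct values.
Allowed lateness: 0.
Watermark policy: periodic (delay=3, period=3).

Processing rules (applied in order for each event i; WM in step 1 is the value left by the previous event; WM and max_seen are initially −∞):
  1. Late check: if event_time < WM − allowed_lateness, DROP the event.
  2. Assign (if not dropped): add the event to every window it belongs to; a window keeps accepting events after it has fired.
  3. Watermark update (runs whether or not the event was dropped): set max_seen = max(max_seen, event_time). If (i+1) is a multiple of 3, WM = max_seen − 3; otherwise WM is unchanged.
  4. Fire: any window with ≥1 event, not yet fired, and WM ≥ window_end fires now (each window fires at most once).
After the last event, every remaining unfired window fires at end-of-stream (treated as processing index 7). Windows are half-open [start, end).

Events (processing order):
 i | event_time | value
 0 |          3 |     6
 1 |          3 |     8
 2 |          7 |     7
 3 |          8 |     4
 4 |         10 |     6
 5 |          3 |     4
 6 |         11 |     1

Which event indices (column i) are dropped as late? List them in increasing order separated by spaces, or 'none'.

5

i=0 t=3 v=6: → [3,6); WM=−∞
i=1 t=3 v=8: → [3,6); WM=−∞
i=2 t=7 v=7: → [6,9); WM=4
i=3 t=8 v=4: → [6,9); WM=4
i=4 t=10 v=6: → [9,12); WM=4
i=5 t=3 v=4: DROP (t<4-0); WM=7; [3,6) fires=2
i=6 t=11 v=1: → [9,12); WM=7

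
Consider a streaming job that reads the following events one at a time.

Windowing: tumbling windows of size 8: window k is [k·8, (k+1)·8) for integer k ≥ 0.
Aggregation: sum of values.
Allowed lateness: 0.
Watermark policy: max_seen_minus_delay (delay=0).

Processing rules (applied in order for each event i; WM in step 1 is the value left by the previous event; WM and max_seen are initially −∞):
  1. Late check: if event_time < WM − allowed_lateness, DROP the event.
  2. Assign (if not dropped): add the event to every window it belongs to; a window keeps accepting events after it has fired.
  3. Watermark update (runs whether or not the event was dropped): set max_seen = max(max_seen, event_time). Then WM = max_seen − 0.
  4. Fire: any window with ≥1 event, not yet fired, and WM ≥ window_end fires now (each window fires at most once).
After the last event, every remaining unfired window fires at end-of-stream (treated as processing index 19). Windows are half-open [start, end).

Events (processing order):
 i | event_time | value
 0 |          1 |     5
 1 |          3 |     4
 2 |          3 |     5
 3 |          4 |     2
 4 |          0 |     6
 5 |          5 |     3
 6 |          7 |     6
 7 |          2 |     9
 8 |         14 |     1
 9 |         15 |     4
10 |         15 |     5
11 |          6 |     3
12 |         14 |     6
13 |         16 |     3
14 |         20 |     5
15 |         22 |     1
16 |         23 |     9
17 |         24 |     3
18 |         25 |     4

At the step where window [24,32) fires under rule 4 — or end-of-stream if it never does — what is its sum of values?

i=0 t=1 v=5: → [0,8); WM=1
i=1 t=3 v=4: → [0,8); WM=3
i=2 t=3 v=5: → [0,8); WM=3
i=3 t=4 v=2: → [0,8); WM=4
i=4 t=0 v=6: DROP (t<4-0); WM=4
i=5 t=5 v=3: → [0,8); WM=5
i=6 t=7 v=6: → [0,8); WM=7
i=7 t=2 v=9: DROP (t<7-0); WM=7
i=8 t=14 v=1: → [8,16); WM=14; [0,8) fires=25
i=9 t=15 v=4: → [8,16); WM=15
i=10 t=15 v=5: → [8,16); WM=15
i=11 t=6 v=3: DROP (t<15-0); WM=15
i=12 t=14 v=6: DROP (t<15-0); WM=15
i=13 t=16 v=3: → [16,24); WM=16; [8,16) fires=10
i=14 t=20 v=5: → [16,24); WM=20
i=15 t=22 v=1: → [16,24); WM=22
i=16 t=23 v=9: → [16,24); WM=23
i=17 t=24 v=3: → [24,32); WM=24; [16,24) fires=18
i=18 t=25 v=4: → [24,32); WM=25

7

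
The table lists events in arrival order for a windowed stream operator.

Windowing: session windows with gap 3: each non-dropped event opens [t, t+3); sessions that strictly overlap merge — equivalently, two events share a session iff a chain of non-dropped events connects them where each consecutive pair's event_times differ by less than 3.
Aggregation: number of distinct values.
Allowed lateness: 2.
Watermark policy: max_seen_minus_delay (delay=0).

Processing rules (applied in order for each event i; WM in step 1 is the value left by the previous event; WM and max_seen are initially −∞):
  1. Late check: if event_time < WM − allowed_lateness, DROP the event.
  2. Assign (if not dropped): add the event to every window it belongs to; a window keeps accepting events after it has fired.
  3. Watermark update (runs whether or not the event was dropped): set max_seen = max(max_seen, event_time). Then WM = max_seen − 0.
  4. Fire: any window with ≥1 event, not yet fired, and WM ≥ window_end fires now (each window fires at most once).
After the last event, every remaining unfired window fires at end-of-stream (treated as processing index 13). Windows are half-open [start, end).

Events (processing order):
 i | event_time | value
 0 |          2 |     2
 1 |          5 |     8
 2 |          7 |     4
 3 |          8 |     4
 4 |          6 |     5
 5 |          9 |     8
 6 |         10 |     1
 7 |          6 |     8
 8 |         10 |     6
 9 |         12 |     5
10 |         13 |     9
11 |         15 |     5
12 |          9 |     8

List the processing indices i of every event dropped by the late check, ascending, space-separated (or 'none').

i=0 t=2 v=2: → [2,5); WM=2
i=1 t=5 v=8: → [5,8); WM=5
i=2 t=7 v=4: → [5,10); WM=7
i=3 t=8 v=4: → [5,11); WM=8
i=4 t=6 v=5: → [5,11); WM=8
i=5 t=9 v=8: → [5,12); WM=9
i=6 t=10 v=1: → [5,13); WM=10
i=7 t=6 v=8: DROP (t<10-2); WM=10
i=8 t=10 v=6: → [5,13); WM=10
i=9 t=12 v=5: → [5,15); WM=12
i=10 t=13 v=9: → [5,16); WM=13
i=11 t=15 v=5: → [5,18); WM=15
i=12 t=9 v=8: DROP (t<15-2); WM=15

7 12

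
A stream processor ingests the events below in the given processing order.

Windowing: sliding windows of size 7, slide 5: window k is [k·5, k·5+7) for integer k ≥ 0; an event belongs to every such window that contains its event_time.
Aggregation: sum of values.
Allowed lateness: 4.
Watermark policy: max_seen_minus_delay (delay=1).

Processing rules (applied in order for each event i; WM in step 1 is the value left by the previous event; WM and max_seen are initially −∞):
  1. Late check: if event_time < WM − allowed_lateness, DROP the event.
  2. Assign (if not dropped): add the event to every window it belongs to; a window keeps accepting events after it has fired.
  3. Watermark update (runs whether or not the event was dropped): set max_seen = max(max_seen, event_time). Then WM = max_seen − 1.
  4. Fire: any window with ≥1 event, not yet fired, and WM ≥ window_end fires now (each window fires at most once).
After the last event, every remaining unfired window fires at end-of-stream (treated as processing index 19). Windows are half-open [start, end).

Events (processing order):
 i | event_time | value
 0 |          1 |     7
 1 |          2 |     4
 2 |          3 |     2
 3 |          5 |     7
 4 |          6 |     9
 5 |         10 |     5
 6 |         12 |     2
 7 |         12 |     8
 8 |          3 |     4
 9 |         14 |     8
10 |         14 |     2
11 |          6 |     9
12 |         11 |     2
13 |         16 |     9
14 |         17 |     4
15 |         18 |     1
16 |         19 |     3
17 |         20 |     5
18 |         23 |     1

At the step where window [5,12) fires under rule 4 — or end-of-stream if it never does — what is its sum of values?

i=0 t=1 v=7: → [0,7); WM=0
i=1 t=2 v=4: → [0,7); WM=1
i=2 t=3 v=2: → [0,7); WM=2
i=3 t=5 v=7: → [5,12),[0,7); WM=4
i=4 t=6 v=9: → [5,12),[0,7); WM=5
i=5 t=10 v=5: → [10,17),[5,12); WM=9; [0,7) fires=29
i=6 t=12 v=2: → [10,17); WM=11
i=7 t=12 v=8: → [10,17); WM=11
i=8 t=3 v=4: DROP (t<11-4); WM=11
i=9 t=14 v=8: → [10,17); WM=13; [5,12) fires=21
i=10 t=14 v=2: → [10,17); WM=13
i=11 t=6 v=9: DROP (t<13-4); WM=13
i=12 t=11 v=2: → [10,17),[5,12); WM=13
i=13 t=16 v=9: → [15,22),[10,17); WM=15
i=14 t=17 v=4: → [15,22); WM=16
i=15 t=18 v=1: → [15,22); WM=17; [10,17) fires=36
i=16 t=19 v=3: → [15,22); WM=18
i=17 t=20 v=5: → [20,27),[15,22); WM=19
i=18 t=23 v=1: → [20,27); WM=22; [15,22) fires=22

21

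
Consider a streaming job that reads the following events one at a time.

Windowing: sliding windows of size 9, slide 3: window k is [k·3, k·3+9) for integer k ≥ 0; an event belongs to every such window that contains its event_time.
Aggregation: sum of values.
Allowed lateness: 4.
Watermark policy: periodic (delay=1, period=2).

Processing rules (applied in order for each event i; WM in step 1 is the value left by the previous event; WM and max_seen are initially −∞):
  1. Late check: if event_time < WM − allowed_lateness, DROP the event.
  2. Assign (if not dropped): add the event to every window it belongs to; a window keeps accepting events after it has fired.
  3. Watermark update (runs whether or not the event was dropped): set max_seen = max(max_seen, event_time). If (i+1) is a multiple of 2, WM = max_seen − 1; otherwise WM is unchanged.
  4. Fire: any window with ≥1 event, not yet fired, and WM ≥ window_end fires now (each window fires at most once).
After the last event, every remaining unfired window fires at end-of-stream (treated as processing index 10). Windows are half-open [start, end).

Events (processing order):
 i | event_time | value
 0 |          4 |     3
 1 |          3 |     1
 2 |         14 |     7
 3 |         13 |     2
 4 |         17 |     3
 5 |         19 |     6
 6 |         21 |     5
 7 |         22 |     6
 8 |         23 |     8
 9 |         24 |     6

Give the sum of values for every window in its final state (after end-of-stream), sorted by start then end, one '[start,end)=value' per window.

[0,9)=4 [3,12)=4 [6,15)=9 [9,18)=12 [12,21)=18 [15,24)=28 [18,27)=31 [21,30)=25 [24,33)=6

i=0 t=4 v=3: → [3,12),[0,9); WM=−∞
i=1 t=3 v=1: → [3,12),[0,9); WM=3
i=2 t=14 v=7: → [12,21),[9,18),[6,15); WM=3
i=3 t=13 v=2: → [12,21),[9,18),[6,15); WM=13; [0,9) fires=4 [3,12) fires=4
i=4 t=17 v=3: → [15,24),[12,21),[9,18); WM=13
i=5 t=19 v=6: → [18,27),[15,24),[12,21); WM=18; [6,15) fires=9 [9,18) fires=12
i=6 t=21 v=5: → [21,30),[18,27),[15,24); WM=18
i=7 t=22 v=6: → [21,30),[18,27),[15,24); WM=21; [12,21) fires=18
i=8 t=23 v=8: → [21,30),[18,27),[15,24); WM=21
i=9 t=24 v=6: → [24,33),[21,30),[18,27); WM=23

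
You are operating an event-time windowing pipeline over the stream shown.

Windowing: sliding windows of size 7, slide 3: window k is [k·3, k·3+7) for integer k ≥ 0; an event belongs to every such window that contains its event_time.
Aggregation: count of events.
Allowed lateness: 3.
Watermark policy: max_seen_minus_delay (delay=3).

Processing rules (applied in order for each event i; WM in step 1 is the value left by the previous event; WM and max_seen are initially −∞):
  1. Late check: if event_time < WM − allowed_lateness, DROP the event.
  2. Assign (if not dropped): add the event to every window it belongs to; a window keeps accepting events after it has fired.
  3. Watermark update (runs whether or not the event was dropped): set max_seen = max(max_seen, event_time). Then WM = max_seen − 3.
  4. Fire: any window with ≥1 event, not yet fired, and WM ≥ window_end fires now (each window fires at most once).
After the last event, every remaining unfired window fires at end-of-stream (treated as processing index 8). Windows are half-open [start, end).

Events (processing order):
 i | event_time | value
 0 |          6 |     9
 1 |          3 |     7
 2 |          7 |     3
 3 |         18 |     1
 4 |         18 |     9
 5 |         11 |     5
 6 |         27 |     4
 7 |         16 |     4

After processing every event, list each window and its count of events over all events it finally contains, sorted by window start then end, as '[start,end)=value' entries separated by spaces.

[0,7)=2 [3,10)=3 [6,13)=2 [12,19)=2 [15,22)=2 [18,25)=2 [21,28)=1 [24,31)=1 [27,34)=1

i=0 t=6 v=9: → [6,13),[3,10),[0,7); WM=3
i=1 t=3 v=7: → [3,10),[0,7); WM=3
i=2 t=7 v=3: → [6,13),[3,10); WM=4
i=3 t=18 v=1: → [18,25),[15,22),[12,19); WM=15; [0,7) fires=2 [3,10) fires=3 [6,13) fires=2
i=4 t=18 v=9: → [18,25),[15,22),[12,19); WM=15
i=5 t=11 v=5: DROP (t<15-3); WM=15
i=6 t=27 v=4: → [27,34),[24,31),[21,28); WM=24; [12,19) fires=2 [15,22) fires=2
i=7 t=16 v=4: DROP (t<24-3); WM=24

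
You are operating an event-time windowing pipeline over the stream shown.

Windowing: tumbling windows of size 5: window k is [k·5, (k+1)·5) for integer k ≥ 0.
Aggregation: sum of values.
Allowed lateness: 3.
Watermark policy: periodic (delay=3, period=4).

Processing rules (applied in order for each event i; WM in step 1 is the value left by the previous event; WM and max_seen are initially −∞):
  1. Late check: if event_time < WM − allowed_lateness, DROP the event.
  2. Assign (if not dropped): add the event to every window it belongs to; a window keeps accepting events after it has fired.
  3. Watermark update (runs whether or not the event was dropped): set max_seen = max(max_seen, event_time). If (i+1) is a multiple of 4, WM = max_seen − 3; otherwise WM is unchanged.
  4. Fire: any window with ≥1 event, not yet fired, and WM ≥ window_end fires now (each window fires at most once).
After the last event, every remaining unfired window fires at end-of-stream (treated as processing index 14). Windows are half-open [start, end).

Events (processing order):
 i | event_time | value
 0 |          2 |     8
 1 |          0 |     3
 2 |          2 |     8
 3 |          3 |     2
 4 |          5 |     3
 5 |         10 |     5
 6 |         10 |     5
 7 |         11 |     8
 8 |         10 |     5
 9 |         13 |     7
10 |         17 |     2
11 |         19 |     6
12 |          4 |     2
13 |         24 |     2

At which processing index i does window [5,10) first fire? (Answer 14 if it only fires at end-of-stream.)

i=0 t=2 v=8: → [0,5); WM=−∞
i=1 t=0 v=3: → [0,5); WM=−∞
i=2 t=2 v=8: → [0,5); WM=−∞
i=3 t=3 v=2: → [0,5); WM=0
i=4 t=5 v=3: → [5,10); WM=0
i=5 t=10 v=5: → [10,15); WM=0
i=6 t=10 v=5: → [10,15); WM=0
i=7 t=11 v=8: → [10,15); WM=8; [0,5) fires=21
i=8 t=10 v=5: → [10,15); WM=8
i=9 t=13 v=7: → [10,15); WM=8
i=10 t=17 v=2: → [15,20); WM=8
i=11 t=19 v=6: → [15,20); WM=16; [5,10) fires=3 [10,15) fires=30
i=12 t=4 v=2: DROP (t<16-3); WM=16
i=13 t=24 v=2: → [20,25); WM=16

11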